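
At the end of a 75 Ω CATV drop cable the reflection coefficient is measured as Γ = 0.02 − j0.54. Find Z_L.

Z_L = Z_0·(1 + Γ)/(1 − Γ) = 75·(1.02 − j0.54)/(0.98 + j0.54)

Z_L ≈ 42.4 − j64.7 Ω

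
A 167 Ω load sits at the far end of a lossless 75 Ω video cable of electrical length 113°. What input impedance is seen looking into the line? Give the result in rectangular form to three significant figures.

Z_in ≈ 38.4 + j24.5 Ω

tan(βl) = tan(113°) = -2.36
Z_in = Z_0·(Z_L + jZ_0·tanβl)/(Z_0 + jZ_L·tanβl)
     = 75·(167 − j177)/(75 − j393)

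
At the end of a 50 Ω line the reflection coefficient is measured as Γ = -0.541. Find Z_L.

Z_L = Z_0·(1 + Γ)/(1 − Γ) = 50·(0.459)/(1.54)

Z_L ≈ 14.9 Ω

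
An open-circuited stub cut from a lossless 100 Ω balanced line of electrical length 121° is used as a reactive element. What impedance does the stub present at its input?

Z_in ≈ +j60.1 Ω

tan(βl) = -1.66
For an open-circuited stub, Z_in = −jZ_0·cot(βl) = −jZ_0/tan(βl)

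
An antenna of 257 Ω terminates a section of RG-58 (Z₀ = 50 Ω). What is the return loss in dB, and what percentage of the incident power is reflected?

Γ = (257 − 50)/(257 + 50) = 0.674
RL = −20·log₁₀(0.674) = 3.42 dB
P_refl/P_inc = |Γ|² = 0.455

RL ≈ 3.42 dB; 45.5% of incident power reflected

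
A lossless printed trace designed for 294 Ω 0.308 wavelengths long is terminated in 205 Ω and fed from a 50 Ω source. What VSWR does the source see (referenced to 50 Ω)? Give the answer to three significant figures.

βl = 2π × 0.308 = 111°
tan(βl) = -2.62
Z_in = Z_0·(Z_L + jZ_0·tanβl)/(Z_0 + jZ_L·tanβl) = 372 − j91.2 Ω
Γ_s = (Z_in − Z_s)/(Z_in + Z_s) = (322 − j91.2)/(422 − j91.2), |Γ_s| = 0.775
VSWR = (1 + |Γ_s|)/(1 − |Γ_s|)

VSWR ≈ 7.89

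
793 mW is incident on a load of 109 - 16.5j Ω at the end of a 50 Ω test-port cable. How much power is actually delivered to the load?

P_delivered ≈ 677 mW

|Γ| = |(59 − j16.5)/(159 − j16.5)| = 0.383
|Γ|² = 0.147
P_refl = |Γ|²·P_inc = 116 mW, P_del = (1 − |Γ|²)·P_inc = 677 mW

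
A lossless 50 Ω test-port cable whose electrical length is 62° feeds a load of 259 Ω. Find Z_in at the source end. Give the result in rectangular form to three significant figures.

Z_in ≈ 12.3 − j25.3 Ω

tan(βl) = tan(62°) = 1.88
Z_in = Z_0·(Z_L + jZ_0·tanβl)/(Z_0 + jZ_L·tanβl)
     = 50·(259 + j94)/(50 + j487)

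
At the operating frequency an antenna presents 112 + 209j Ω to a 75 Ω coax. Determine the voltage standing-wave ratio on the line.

VSWR ≈ 7.22

Γ = (Z_L − Z_0)/(Z_L + Z_0) = (37 + j209)/(187 + j209)
|Γ| = 212/280 = 0.757
VSWR = (1 + |Γ|)/(1 − |Γ|) = 1.76/0.243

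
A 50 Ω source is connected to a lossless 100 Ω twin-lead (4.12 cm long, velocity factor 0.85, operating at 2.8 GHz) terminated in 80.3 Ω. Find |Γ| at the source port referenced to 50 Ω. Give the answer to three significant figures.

λ = v/f = 0.85·c / 2.8 GHz = 0.0911 m
βl = 2π·l/λ = 2π × 0.452 = 163°
tan(βl) = -0.308
Z_in = Z_0·(Z_L + jZ_0·tanβl)/(Z_0 + jZ_L·tanβl) = 82.9 − j10.3 Ω
Γ_s = (Z_in − Z_s)/(Z_in + Z_s) = (32.9 − j10.3)/(133 − j10.3), |Γ_s| = 0.258

|Γ| ≈ 0.258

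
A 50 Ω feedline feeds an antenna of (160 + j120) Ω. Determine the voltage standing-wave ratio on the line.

VSWR ≈ 5.12

Γ = (Z_L − Z_0)/(Z_L + Z_0) = (110 + j120)/(210 + j120)
|Γ| = 163/242 = 0.673
VSWR = (1 + |Γ|)/(1 − |Γ|) = 1.67/0.327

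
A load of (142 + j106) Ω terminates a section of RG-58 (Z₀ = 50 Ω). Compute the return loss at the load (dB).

Γ = (92 + j106)/(192 + j106), |Γ| = 0.64
RL = −20·log₁₀|Γ| = −20·log₁₀(0.64)

RL ≈ 3.88 dB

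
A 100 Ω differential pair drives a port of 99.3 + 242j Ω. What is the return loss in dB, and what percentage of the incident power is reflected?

Γ = (-0.7 + j242)/(199.3 + j242), |Γ| = 0.772
RL = −20·log₁₀(0.772) = 2.25 dB
P_refl/P_inc = |Γ|² = 0.596

RL ≈ 2.25 dB; 59.6% of incident power reflected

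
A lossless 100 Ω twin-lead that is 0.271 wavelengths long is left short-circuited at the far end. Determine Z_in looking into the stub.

βl = 2π × 0.271 = 97.6°
tan(βl) = -7.53
For a short-circuited stub, Z_in = jZ_0·tan(βl)

Z_in ≈ −j753 Ω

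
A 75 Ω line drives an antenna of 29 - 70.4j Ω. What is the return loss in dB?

Γ = (-46 − j70.4)/(104 − j70.4), |Γ| = 0.67
RL = −20·log₁₀|Γ| = −20·log₁₀(0.67)

RL ≈ 3.48 dB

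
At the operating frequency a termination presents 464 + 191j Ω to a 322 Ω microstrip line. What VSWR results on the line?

Γ = (Z_L − Z_0)/(Z_L + Z_0) = (142 + j191)/(786 + j191)
|Γ| = 238/809 = 0.294
VSWR = (1 + |Γ|)/(1 − |Γ|) = 1.29/0.706

VSWR ≈ 1.83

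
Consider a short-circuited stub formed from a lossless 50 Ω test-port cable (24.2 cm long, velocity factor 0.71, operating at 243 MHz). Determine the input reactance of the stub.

λ = v/f = 0.71·c / 243 MHz = 0.877 m
βl = 2π·l/λ = 2π × 0.276 = 99.4°
tan(βl) = -6.05
For a short-circuited stub, Z_in = jZ_0·tan(βl)

X_in ≈ -302 Ω (capacitive)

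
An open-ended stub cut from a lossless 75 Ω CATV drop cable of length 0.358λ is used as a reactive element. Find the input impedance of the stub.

βl = 2π × 0.358 = 129°
tan(βl) = -1.24
For an open-ended stub, Z_in = −jZ_0·cot(βl) = −jZ_0/tan(βl)

Z_in ≈ +j60.5 Ω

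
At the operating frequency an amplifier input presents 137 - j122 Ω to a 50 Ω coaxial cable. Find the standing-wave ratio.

VSWR ≈ 5.08

Γ = (Z_L − Z_0)/(Z_L + Z_0) = (87 − j122)/(187 − j122)
|Γ| = 150/223 = 0.671
VSWR = (1 + |Γ|)/(1 − |Γ|) = 1.67/0.329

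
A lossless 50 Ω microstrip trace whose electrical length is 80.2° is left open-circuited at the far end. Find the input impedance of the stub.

tan(βl) = 5.79
For an open-circuited stub, Z_in = −jZ_0·cot(βl) = −jZ_0/tan(βl)

Z_in ≈ −j8.64 Ω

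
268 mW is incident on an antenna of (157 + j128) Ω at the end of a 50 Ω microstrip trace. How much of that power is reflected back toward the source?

P_reflected ≈ 126 mW

|Γ| = |(107 + j128)/(207 + j128)| = 0.685
|Γ|² = 0.47
P_refl = |Γ|²·P_inc = 126 mW, P_del = (1 − |Γ|²)·P_inc = 142 mW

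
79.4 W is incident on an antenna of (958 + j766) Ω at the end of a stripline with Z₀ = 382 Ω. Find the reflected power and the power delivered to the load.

P_reflected ≈ 30.6 W; P_delivered ≈ 48.8 W

|Γ| = |(576 + j766)/(1340 + j766)| = 0.621
|Γ|² = 0.386
P_refl = |Γ|²·P_inc = 30.6 W, P_del = (1 − |Γ|²)·P_inc = 48.8 W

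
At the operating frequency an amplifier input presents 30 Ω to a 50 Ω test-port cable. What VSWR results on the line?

Γ = (30 − 50)/(30 + 50) = -0.25
VSWR = (1 + 0.25)/(1 − 0.25)

VSWR ≈ 1.67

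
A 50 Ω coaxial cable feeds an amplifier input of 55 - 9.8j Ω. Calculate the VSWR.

VSWR ≈ 1.23

Γ = (Z_L − Z_0)/(Z_L + Z_0) = (5 − j9.8)/(105 − j9.8)
|Γ| = 11/105 = 0.104
VSWR = (1 + |Γ|)/(1 − |Γ|) = 1.1/0.896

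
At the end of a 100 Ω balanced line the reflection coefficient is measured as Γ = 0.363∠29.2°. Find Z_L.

Z_L ≈ 174 + j71.1 Ω

Z_L = Z_0·(1 + Γ)/(1 − Γ) = 100·(1.32 + j0.177)/(0.683 − j0.177)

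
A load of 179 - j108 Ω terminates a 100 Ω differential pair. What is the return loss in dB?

Γ = (79 − j108)/(279 − j108), |Γ| = 0.447
RL = −20·log₁₀|Γ| = −20·log₁₀(0.447)

RL ≈ 6.99 dB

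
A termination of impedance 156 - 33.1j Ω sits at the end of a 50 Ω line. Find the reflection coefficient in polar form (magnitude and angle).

Γ ≈ 0.532 ∠ -8.21°

Γ = (Z_L − Z_0)/(Z_L + Z_0) = (106 − j33.1)/(206 − j33.1)
|Γ| = 111/209 = 0.532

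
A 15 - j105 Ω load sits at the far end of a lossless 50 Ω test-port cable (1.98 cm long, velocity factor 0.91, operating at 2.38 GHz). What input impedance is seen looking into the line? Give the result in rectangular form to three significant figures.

λ = v/f = 0.91·c / 2.38 GHz = 0.115 m
βl = 2π·l/λ = 2π × 0.173 = 62.1°
tan(βl) = tan(62.1°) = 1.89
Z_in = Z_0·(Z_L + jZ_0·tanβl)/(Z_0 + jZ_L·tanβl)
     = 50·(15 − j10.4)/(249 + j28.4)

Z_in ≈ 2.74 − j2.4 Ω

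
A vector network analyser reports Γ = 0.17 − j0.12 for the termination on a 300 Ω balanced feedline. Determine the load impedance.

Z_L = Z_0·(1 + Γ)/(1 − Γ) = 300·(1.17 − j0.12)/(0.83 + j0.12)

Z_L ≈ 408 − j102 Ω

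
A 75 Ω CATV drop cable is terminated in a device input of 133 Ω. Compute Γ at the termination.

Γ = 0.279

Γ = (Z_L − Z_0)/(Z_L + Z_0) = (133 − 75)/(133 + 75) = 58/208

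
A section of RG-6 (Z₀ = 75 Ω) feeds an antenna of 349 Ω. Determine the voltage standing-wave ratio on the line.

Γ = (349 − 75)/(349 + 75) = 0.646
VSWR = (1 + 0.646)/(1 − 0.646)

VSWR ≈ 4.65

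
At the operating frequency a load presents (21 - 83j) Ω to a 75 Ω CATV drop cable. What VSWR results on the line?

VSWR ≈ 8.1

Γ = (Z_L − Z_0)/(Z_L + Z_0) = (-54 − j83)/(96 − j83)
|Γ| = 99/127 = 0.78
VSWR = (1 + |Γ|)/(1 − |Γ|) = 1.78/0.22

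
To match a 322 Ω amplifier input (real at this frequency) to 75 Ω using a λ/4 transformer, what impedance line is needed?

Z_qwt ≈ 155 Ω

Z_qwt = √(Z_0·R_L) = √(75 × 322) = √24150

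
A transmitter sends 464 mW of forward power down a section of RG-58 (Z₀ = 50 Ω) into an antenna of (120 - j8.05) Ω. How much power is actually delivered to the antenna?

P_delivered ≈ 384 mW

|Γ| = |(70 − j8.05)/(170 − j8.05)| = 0.414
|Γ|² = 0.171
P_refl = |Γ|²·P_inc = 79.5 mW, P_del = (1 − |Γ|²)·P_inc = 384 mW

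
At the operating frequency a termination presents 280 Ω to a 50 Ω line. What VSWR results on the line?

VSWR ≈ 5.6

For a purely resistive load, VSWR = R_L/Z_0 or Z_0/R_L (whichever > 1) = 280/50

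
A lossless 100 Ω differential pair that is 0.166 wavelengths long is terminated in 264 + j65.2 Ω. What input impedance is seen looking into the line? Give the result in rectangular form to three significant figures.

βl = 2π × 0.166 = 59.8°
tan(βl) = tan(59.8°) = 1.72
Z_in = Z_0·(Z_L + jZ_0·tanβl)/(Z_0 + jZ_L·tanβl)
     = 100·(264 + j237)/(-11.8 + j453)

Z_in ≈ 50.7 − j59.6 Ω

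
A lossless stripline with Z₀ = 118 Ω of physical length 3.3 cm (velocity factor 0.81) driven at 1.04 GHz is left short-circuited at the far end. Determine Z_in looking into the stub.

λ = v/f = 0.81·c / 1.04 GHz = 0.234 m
βl = 2π·l/λ = 2π × 0.141 = 50.8°
tan(βl) = 1.23
For a short-circuited stub, Z_in = jZ_0·tan(βl)

Z_in ≈ +j145 Ω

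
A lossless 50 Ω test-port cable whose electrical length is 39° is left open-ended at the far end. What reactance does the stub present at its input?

X_in ≈ -61.7 Ω (capacitive)

tan(βl) = 0.81
For an open-ended stub, Z_in = −jZ_0·cot(βl) = −jZ_0/tan(βl)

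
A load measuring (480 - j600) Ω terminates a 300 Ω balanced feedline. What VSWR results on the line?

Γ = (Z_L − Z_0)/(Z_L + Z_0) = (180 − j600)/(780 − j600)
|Γ| = 626/984 = 0.637
VSWR = (1 + |Γ|)/(1 − |Γ|) = 1.64/0.363

VSWR ≈ 4.5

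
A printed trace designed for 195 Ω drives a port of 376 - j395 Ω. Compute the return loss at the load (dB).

RL ≈ 4.07 dB

Γ = (181 − j395)/(571 − j395), |Γ| = 0.626
RL = −20·log₁₀|Γ| = −20·log₁₀(0.626)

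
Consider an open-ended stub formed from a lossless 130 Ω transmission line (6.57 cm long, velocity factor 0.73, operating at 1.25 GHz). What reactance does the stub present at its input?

λ = v/f = 0.73·c / 1.25 GHz = 0.175 m
βl = 2π·l/λ = 2π × 0.375 = 135°
tan(βl) = -1
For an open-ended stub, Z_in = −jZ_0·cot(βl) = −jZ_0/tan(βl)

X_in ≈ 130 Ω (inductive)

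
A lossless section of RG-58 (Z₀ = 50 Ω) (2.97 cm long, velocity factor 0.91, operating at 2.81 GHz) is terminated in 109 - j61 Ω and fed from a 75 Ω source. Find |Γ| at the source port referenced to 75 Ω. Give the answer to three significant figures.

λ = v/f = 0.91·c / 2.81 GHz = 0.0972 m
βl = 2π·l/λ = 2π × 0.306 = 110°
tan(βl) = -2.74
Z_in = Z_0·(Z_L + jZ_0·tanβl)/(Z_0 + jZ_L·tanβl) = 22.5 + j27.1 Ω
Γ_s = (Z_in − Z_s)/(Z_in + Z_s) = (-52.5 + j27.1)/(97.5 + j27.1), |Γ_s| = 0.583

|Γ| ≈ 0.583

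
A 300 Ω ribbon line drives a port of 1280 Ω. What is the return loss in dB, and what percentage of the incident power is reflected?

RL ≈ 4.15 dB; 38.5% of incident power reflected

Γ = (1280 − 300)/(1280 + 300) = 0.62
RL = −20·log₁₀(0.62) = 4.15 dB
P_refl/P_inc = |Γ|² = 0.385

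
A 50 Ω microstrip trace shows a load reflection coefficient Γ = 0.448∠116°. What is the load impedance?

Z_L = Z_0·(1 + Γ)/(1 − Γ) = 50·(0.804 + j0.403)/(1.2 − j0.403)

Z_L ≈ 25.1 + j25.3 Ω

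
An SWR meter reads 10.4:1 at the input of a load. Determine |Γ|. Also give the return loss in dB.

|Γ| = (S − 1)/(S + 1) = (10.4 − 1)/(10.4 + 1) = 9.4/11.4
RL = −20·log₁₀|Γ| = −20·log₁₀(0.825)

|Γ| ≈ 0.825; return loss ≈ 1.68 dB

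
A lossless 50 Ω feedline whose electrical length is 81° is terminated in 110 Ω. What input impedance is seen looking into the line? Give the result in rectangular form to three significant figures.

tan(βl) = tan(81°) = 6.31
Z_in = Z_0·(Z_L + jZ_0·tanβl)/(Z_0 + jZ_L·tanβl)
     = 50·(110 + j316)/(50 + j695)

Z_in ≈ 23.2 − j6.25 Ω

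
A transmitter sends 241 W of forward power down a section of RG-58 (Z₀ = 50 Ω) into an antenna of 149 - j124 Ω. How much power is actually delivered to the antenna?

P_delivered ≈ 131 W

|Γ| = |(99 − j124)/(199 − j124)| = 0.677
|Γ|² = 0.458
P_refl = |Γ|²·P_inc = 110 W, P_del = (1 − |Γ|²)·P_inc = 131 W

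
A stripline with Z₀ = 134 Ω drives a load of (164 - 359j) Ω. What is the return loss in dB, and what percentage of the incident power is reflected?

RL ≈ 2.25 dB; 59.6% of incident power reflected

Γ = (30 − j359)/(298 − j359), |Γ| = 0.772
RL = −20·log₁₀(0.772) = 2.25 dB
P_refl/P_inc = |Γ|² = 0.596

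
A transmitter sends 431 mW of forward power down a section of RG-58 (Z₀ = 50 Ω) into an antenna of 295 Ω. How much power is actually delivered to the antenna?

P_delivered ≈ 214 mW

Γ = (295 − 50)/(295 + 50) = 0.71
|Γ|² = 0.504
P_refl = |Γ|²·P_inc = 217 mW, P_del = (1 − |Γ|²)·P_inc = 214 mW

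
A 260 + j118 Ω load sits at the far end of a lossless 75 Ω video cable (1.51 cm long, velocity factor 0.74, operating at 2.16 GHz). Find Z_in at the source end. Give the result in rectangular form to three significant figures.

Z_in ≈ 32.2 − j64.3 Ω

λ = v/f = 0.74·c / 2.16 GHz = 0.103 m
βl = 2π·l/λ = 2π × 0.147 = 52.9°
tan(βl) = tan(52.9°) = 1.32
Z_in = Z_0·(Z_L + jZ_0·tanβl)/(Z_0 + jZ_L·tanβl)
     = 75·(260 + j217)/(-81 + j344)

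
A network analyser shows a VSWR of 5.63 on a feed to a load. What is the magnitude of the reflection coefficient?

|Γ| ≈ 0.698

|Γ| = (S − 1)/(S + 1) = (5.63 − 1)/(5.63 + 1) = 4.63/6.63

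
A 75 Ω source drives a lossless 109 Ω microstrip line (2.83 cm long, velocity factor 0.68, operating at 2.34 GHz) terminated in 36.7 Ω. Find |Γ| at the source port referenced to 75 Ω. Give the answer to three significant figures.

|Γ| ≈ 0.59

λ = v/f = 0.68·c / 2.34 GHz = 0.0872 m
βl = 2π·l/λ = 2π × 0.325 = 117°
tan(βl) = -1.97
Z_in = Z_0·(Z_L + jZ_0·tanβl)/(Z_0 + jZ_L·tanβl) = 125 − j132 Ω
Γ_s = (Z_in − Z_s)/(Z_in + Z_s) = (49.7 − j132)/(200 − j132), |Γ_s| = 0.59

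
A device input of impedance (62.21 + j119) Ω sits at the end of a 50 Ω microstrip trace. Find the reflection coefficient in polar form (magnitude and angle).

Γ ≈ 0.731 ∠ 37.5°

Γ = (Z_L − Z_0)/(Z_L + Z_0) = (12.21 + j119)/(112.2 + j119)
|Γ| = 120/164 = 0.731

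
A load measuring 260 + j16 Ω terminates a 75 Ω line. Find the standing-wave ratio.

Γ = (Z_L − Z_0)/(Z_L + Z_0) = (185 + j16)/(335 + j16)
|Γ| = 186/335 = 0.554
VSWR = (1 + |Γ|)/(1 − |Γ|) = 1.55/0.446

VSWR ≈ 3.48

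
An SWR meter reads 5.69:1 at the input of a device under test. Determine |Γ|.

|Γ| ≈ 0.701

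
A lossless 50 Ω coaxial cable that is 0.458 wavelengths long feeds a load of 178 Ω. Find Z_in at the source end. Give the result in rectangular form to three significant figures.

βl = 2π × 0.458 = 165°
tan(βl) = tan(165°) = -0.27
Z_in = Z_0·(Z_L + jZ_0·tanβl)/(Z_0 + jZ_L·tanβl)
     = 50·(178 − j13.5)/(50 − j48.1)

Z_in ≈ 99.2 + j81.9 Ω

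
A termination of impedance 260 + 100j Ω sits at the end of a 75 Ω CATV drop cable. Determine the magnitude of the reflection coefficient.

|Γ| ≈ 0.602

Γ = (Z_L − Z_0)/(Z_L + Z_0) = (185 + j100)/(335 + j100)
|Γ| = 210/350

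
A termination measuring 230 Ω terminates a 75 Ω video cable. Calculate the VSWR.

For a purely resistive load, VSWR = R_L/Z_0 or Z_0/R_L (whichever > 1) = 230/75

VSWR ≈ 3.07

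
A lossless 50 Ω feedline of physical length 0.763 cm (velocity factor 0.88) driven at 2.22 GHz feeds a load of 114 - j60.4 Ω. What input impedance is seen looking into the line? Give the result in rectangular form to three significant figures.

λ = v/f = 0.88·c / 2.22 GHz = 0.119 m
βl = 2π·l/λ = 2π × 0.0642 = 23.1°
tan(βl) = tan(23.1°) = 0.426
Z_in = Z_0·(Z_L + jZ_0·tanβl)/(Z_0 + jZ_L·tanβl)
     = 50·(114 − j39.1)/(75.8 + j48.6)

Z_in ≈ 41.6 − j52.5 Ω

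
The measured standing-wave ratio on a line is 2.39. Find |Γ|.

|Γ| = (S − 1)/(S + 1) = (2.39 − 1)/(2.39 + 1) = 1.39/3.39

|Γ| ≈ 0.41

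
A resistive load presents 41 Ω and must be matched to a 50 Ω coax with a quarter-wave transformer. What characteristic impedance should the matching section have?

Z_qwt ≈ 45.3 Ω

Z_qwt = √(Z_0·R_L) = √(50 × 41) = √2050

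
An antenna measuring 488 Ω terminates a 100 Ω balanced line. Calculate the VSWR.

VSWR ≈ 4.88

Γ = (488 − 100)/(488 + 100) = 0.66
VSWR = (1 + 0.66)/(1 − 0.66)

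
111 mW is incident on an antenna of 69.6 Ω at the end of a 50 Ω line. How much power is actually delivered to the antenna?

Γ = (69.6 − 50)/(69.6 + 50) = 0.164
|Γ|² = 0.0269
P_refl = |Γ|²·P_inc = 2.98 mW, P_del = (1 − |Γ|²)·P_inc = 108 mW

P_delivered ≈ 108 mW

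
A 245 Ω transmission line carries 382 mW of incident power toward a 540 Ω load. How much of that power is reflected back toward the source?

Γ = (540 − 245)/(540 + 245) = 0.376
|Γ|² = 0.141
P_refl = |Γ|²·P_inc = 53.9 mW, P_del = (1 − |Γ|²)·P_inc = 328 mW

P_reflected ≈ 53.9 mW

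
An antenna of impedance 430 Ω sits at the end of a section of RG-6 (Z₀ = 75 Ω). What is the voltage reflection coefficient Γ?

Γ = 0.703

Γ = (Z_L − Z_0)/(Z_L + Z_0) = (430 − 75)/(430 + 75) = 355/505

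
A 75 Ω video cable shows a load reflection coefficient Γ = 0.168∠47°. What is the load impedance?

Z_L = Z_0·(1 + Γ)/(1 − Γ) = 75·(1.11 + j0.123)/(0.885 − j0.123)

Z_L ≈ 91.2 + j23.1 Ω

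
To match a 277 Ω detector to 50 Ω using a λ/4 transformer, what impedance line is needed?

Z_qwt ≈ 118 Ω

Z_qwt = √(Z_0·R_L) = √(50 × 277) = √13850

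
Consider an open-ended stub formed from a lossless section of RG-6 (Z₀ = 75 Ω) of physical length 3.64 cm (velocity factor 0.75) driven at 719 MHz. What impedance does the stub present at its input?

Z_in ≈ −j83.7 Ω

λ = v/f = 0.75·c / 719 MHz = 0.313 m
βl = 2π·l/λ = 2π × 0.116 = 41.9°
tan(βl) = 0.896
For an open-ended stub, Z_in = −jZ_0·cot(βl) = −jZ_0/tan(βl)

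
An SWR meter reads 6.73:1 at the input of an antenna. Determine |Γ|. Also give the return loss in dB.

|Γ| = (S − 1)/(S + 1) = (6.73 − 1)/(6.73 + 1) = 5.73/7.73
RL = −20·log₁₀|Γ| = −20·log₁₀(0.741)

|Γ| ≈ 0.741; return loss ≈ 2.6 dB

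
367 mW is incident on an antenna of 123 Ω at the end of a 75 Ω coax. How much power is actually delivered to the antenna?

Γ = (123 − 75)/(123 + 75) = 0.242
|Γ|² = 0.0588
P_refl = |Γ|²·P_inc = 21.6 mW, P_del = (1 − |Γ|²)·P_inc = 345 mW

P_delivered ≈ 345 mW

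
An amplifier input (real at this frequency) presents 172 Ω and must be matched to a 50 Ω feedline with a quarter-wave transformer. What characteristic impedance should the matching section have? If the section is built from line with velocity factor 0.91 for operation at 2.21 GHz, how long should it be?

Z_qwt = √(Z_0·R_L) = √(50 × 172) = √8600
λ = 0.91·c/f = 0.124 m, so l = λ/4 = 0.0309 m

Z_qwt ≈ 92.7 Ω; length ≈ 3.09 cm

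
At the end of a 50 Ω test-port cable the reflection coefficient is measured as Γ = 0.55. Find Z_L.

Z_L = Z_0·(1 + Γ)/(1 − Γ) = 50·(1.55)/(0.45)

Z_L ≈ 172 Ω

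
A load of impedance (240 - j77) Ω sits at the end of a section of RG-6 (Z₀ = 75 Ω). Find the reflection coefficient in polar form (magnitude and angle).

Γ ≈ 0.562 ∠ -11.3°

Γ = (Z_L − Z_0)/(Z_L + Z_0) = (165 − j77)/(315 − j77)
|Γ| = 182/324 = 0.562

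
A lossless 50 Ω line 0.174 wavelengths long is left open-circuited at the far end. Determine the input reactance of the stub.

X_in ≈ -25.9 Ω (capacitive)

βl = 2π × 0.174 = 62.6°
tan(βl) = 1.93
For an open-circuited stub, Z_in = −jZ_0·cot(βl) = −jZ_0/tan(βl)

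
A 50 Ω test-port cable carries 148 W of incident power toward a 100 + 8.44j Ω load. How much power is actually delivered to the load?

|Γ| = |(50 + j8.44)/(150 + j8.44)| = 0.338
|Γ|² = 0.114
P_refl = |Γ|²·P_inc = 16.9 W, P_del = (1 − |Γ|²)·P_inc = 131 W

P_delivered ≈ 131 W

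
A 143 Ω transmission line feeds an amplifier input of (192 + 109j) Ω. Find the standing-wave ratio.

VSWR ≈ 2.03

Γ = (Z_L − Z_0)/(Z_L + Z_0) = (49 + j109)/(335 + j109)
|Γ| = 120/352 = 0.339
VSWR = (1 + |Γ|)/(1 − |Γ|) = 1.34/0.661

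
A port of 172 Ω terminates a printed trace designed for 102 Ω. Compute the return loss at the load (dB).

RL ≈ 11.9 dB

Γ = (172 − 102)/(172 + 102) = 0.255
RL = −20·log₁₀|Γ| = −20·log₁₀(0.255)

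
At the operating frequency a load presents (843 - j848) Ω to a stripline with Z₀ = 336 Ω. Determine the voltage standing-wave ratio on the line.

VSWR ≈ 5.26

Γ = (Z_L − Z_0)/(Z_L + Z_0) = (507 − j848)/(1179 − j848)
|Γ| = 988/1450 = 0.68
VSWR = (1 + |Γ|)/(1 − |Γ|) = 1.68/0.32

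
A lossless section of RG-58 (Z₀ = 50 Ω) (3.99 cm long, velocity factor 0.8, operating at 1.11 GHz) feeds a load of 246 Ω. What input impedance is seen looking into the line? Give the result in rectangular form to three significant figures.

λ = v/f = 0.8·c / 1.11 GHz = 0.216 m
βl = 2π·l/λ = 2π × 0.185 = 66.4°
tan(βl) = tan(66.4°) = 2.29
Z_in = Z_0·(Z_L + jZ_0·tanβl)/(Z_0 + jZ_L·tanβl)
     = 50·(246 + j115)/(50 + j564)

Z_in ≈ 12 − j20.7 Ω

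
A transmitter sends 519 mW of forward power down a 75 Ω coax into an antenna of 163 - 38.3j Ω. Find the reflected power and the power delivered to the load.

P_reflected ≈ 82.3 mW; P_delivered ≈ 437 mW

|Γ| = |(88 − j38.3)/(238 − j38.3)| = 0.398
|Γ|² = 0.159
P_refl = |Γ|²·P_inc = 82.3 mW, P_del = (1 − |Γ|²)·P_inc = 437 mW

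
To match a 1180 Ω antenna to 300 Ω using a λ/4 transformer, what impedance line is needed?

Z_qwt ≈ 595 Ω

Z_qwt = √(Z_0·R_L) = √(300 × 1180) = √354000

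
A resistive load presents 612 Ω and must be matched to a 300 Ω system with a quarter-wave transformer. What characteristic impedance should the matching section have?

Z_qwt ≈ 428 Ω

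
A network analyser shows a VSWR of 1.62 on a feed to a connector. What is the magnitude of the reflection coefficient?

|Γ| ≈ 0.237

|Γ| = (S − 1)/(S + 1) = (1.62 − 1)/(1.62 + 1) = 0.62/2.62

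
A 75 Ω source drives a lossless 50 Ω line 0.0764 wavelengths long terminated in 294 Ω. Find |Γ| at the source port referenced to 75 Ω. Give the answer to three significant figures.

βl = 2π × 0.0764 = 27.5°
tan(βl) = 0.521
Z_in = Z_0·(Z_L + jZ_0·tanβl)/(Z_0 + jZ_L·tanβl) = 36 − j84.3 Ω
Γ_s = (Z_in − Z_s)/(Z_in + Z_s) = (-39 − j84.3)/(111 − j84.3), |Γ_s| = 0.666

|Γ| ≈ 0.666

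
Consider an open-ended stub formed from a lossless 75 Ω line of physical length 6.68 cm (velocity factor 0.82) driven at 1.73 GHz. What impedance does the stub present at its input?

Z_in ≈ +j390 Ω

λ = v/f = 0.82·c / 1.73 GHz = 0.142 m
βl = 2π·l/λ = 2π × 0.47 = 169°
tan(βl) = -0.192
For an open-ended stub, Z_in = −jZ_0·cot(βl) = −jZ_0/tan(βl)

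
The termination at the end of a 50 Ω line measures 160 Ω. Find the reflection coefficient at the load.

Γ = 0.524

Γ = (Z_L − Z_0)/(Z_L + Z_0) = (160 − 50)/(160 + 50) = 110/210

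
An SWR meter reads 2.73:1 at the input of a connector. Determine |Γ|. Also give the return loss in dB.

|Γ| = (S − 1)/(S + 1) = (2.73 − 1)/(2.73 + 1) = 1.73/3.73
RL = −20·log₁₀|Γ| = −20·log₁₀(0.464)

|Γ| ≈ 0.464; return loss ≈ 6.67 dB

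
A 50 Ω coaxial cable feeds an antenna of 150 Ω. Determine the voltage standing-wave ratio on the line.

Γ = (150 − 50)/(150 + 50) = 0.5
VSWR = (1 + 0.5)/(1 − 0.5)

VSWR ≈ 3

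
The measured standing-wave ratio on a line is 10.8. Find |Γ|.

|Γ| ≈ 0.831

|Γ| = (S − 1)/(S + 1) = (10.8 − 1)/(10.8 + 1) = 9.8/11.8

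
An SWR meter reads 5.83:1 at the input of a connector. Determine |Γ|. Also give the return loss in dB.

|Γ| ≈ 0.707; return loss ≈ 3.01 dB

|Γ| = (S − 1)/(S + 1) = (5.83 − 1)/(5.83 + 1) = 4.83/6.83
RL = −20·log₁₀|Γ| = −20·log₁₀(0.707)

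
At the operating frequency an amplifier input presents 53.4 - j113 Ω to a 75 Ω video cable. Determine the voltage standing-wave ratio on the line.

VSWR ≈ 5.11

Γ = (Z_L − Z_0)/(Z_L + Z_0) = (-21.6 − j113)/(128.4 − j113)
|Γ| = 115/171 = 0.673
VSWR = (1 + |Γ|)/(1 − |Γ|) = 1.67/0.327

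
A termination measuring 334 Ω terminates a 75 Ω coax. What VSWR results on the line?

Γ = (334 − 75)/(334 + 75) = 0.633
VSWR = (1 + 0.633)/(1 − 0.633)

VSWR ≈ 4.45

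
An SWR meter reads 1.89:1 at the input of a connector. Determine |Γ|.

|Γ| ≈ 0.308

|Γ| = (S − 1)/(S + 1) = (1.89 − 1)/(1.89 + 1) = 0.89/2.89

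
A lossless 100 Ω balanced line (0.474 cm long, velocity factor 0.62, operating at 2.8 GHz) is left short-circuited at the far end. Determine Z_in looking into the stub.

Z_in ≈ +j48.1 Ω

λ = v/f = 0.62·c / 2.8 GHz = 0.0664 m
βl = 2π·l/λ = 2π × 0.0714 = 25.7°
tan(βl) = 0.481
For a short-circuited stub, Z_in = jZ_0·tan(βl)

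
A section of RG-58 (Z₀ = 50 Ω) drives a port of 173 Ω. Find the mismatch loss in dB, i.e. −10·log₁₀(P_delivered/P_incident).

mismatch loss ≈ 1.58 dB

Γ = (173 − 50)/(173 + 50) = 0.552
|Γ|² = 0.304, so P_del/P_inc = 1 − |Γ|² = 0.696
ML = −10·log₁₀(1 − |Γ|²)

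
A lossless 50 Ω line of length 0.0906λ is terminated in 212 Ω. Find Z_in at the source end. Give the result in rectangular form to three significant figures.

Z_in ≈ 35.7 − j65 Ω

βl = 2π × 0.0906 = 32.6°
tan(βl) = tan(32.6°) = 0.64
Z_in = Z_0·(Z_L + jZ_0·tanβl)/(Z_0 + jZ_L·tanβl)
     = 50·(212 + j32)/(50 + j136)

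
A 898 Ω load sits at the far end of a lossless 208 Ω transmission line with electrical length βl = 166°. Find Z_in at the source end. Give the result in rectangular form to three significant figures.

Z_in ≈ 442 + j424 Ω

tan(βl) = tan(166°) = -0.249
Z_in = Z_0·(Z_L + jZ_0·tanβl)/(Z_0 + jZ_L·tanβl)
     = 208·(898 − j51.9)/(208 − j224)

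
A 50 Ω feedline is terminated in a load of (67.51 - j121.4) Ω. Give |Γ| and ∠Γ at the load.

Γ = (Z_L − Z_0)/(Z_L + Z_0) = (17.51 − j121.4)/(117.5 − j121.4)
|Γ| = 123/169 = 0.726

Γ ≈ 0.726 ∠ -35.9°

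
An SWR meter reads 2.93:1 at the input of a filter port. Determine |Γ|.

|Γ| ≈ 0.491

|Γ| = (S − 1)/(S + 1) = (2.93 − 1)/(2.93 + 1) = 1.93/3.93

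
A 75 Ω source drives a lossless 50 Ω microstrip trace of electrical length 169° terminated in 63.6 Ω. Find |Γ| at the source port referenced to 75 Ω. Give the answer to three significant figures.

|Γ| ≈ 0.102

tan(βl) = -0.194
Z_in = Z_0·(Z_L + jZ_0·tanβl)/(Z_0 + jZ_L·tanβl) = 62.2 + j5.66 Ω
Γ_s = (Z_in − Z_s)/(Z_in + Z_s) = (-12.8 + j5.66)/(137 + j5.66), |Γ_s| = 0.102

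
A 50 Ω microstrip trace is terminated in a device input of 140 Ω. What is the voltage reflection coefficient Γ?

Γ = 0.474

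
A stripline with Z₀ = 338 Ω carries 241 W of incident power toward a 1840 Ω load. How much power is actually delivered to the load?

Γ = (1840 − 338)/(1840 + 338) = 0.69
|Γ|² = 0.476
P_refl = |Γ|²·P_inc = 115 W, P_del = (1 − |Γ|²)·P_inc = 126 W

P_delivered ≈ 126 W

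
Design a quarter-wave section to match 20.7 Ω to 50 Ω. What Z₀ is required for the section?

Z_qwt ≈ 32.2 Ω

Z_qwt = √(Z_0·R_L) = √(50 × 20.7) = √1035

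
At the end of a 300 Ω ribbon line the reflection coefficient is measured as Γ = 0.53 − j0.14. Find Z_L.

Z_L ≈ 873 − j349 Ω

Z_L = Z_0·(1 + Γ)/(1 − Γ) = 300·(1.53 − j0.14)/(0.47 + j0.14)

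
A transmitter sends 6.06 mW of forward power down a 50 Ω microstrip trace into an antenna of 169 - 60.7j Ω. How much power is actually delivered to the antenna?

|Γ| = |(119 − j60.7)/(219 − j60.7)| = 0.588
|Γ|² = 0.346
P_refl = |Γ|²·P_inc = 2.09 mW, P_del = (1 − |Γ|²)·P_inc = 3.97 mW

P_delivered ≈ 3.97 mW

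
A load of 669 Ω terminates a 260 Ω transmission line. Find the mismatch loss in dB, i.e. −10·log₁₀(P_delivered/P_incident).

mismatch loss ≈ 0.936 dB

Γ = (669 − 260)/(669 + 260) = 0.44
|Γ|² = 0.194, so P_del/P_inc = 1 − |Γ|² = 0.806
ML = −10·log₁₀(1 − |Γ|²)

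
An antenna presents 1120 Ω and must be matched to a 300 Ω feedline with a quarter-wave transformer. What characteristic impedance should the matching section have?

Z_qwt ≈ 580 Ω

Z_qwt = √(Z_0·R_L) = √(300 × 1120) = √336000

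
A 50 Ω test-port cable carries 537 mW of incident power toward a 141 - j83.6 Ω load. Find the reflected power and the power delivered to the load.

|Γ| = |(91 − j83.6)/(191 − j83.6)| = 0.593
|Γ|² = 0.351
P_refl = |Γ|²·P_inc = 189 mW, P_del = (1 − |Γ|²)·P_inc = 348 mW

P_reflected ≈ 189 mW; P_delivered ≈ 348 mW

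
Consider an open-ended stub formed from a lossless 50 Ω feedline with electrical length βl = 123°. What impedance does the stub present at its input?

tan(βl) = -1.54
For an open-ended stub, Z_in = −jZ_0·cot(βl) = −jZ_0/tan(βl)

Z_in ≈ +j32.5 Ω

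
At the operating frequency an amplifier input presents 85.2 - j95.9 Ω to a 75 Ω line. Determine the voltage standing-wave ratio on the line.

Γ = (Z_L − Z_0)/(Z_L + Z_0) = (10.2 − j95.9)/(160.2 − j95.9)
|Γ| = 96.4/187 = 0.517
VSWR = (1 + |Γ|)/(1 − |Γ|) = 1.52/0.483

VSWR ≈ 3.14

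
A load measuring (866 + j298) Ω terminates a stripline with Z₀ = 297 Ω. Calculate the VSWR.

Γ = (Z_L − Z_0)/(Z_L + Z_0) = (569 + j298)/(1163 + j298)
|Γ| = 642/1200 = 0.535
VSWR = (1 + |Γ|)/(1 − |Γ|) = 1.54/0.465

VSWR ≈ 3.3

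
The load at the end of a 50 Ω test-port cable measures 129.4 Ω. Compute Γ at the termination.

Γ = 0.443

Γ = (Z_L − Z_0)/(Z_L + Z_0) = (129.4 − 50)/(129.4 + 50) = 79.4/179.4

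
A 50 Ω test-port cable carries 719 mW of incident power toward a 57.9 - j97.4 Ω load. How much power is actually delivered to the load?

P_delivered ≈ 394 mW

|Γ| = |(7.9 − j97.4)/(107.9 − j97.4)| = 0.672
|Γ|² = 0.452
P_refl = |Γ|²·P_inc = 325 mW, P_del = (1 − |Γ|²)·P_inc = 394 mW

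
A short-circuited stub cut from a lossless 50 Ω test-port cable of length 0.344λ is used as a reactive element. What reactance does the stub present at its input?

X_in ≈ -74.6 Ω (capacitive)

βl = 2π × 0.344 = 124°
tan(βl) = -1.49
For a short-circuited stub, Z_in = jZ_0·tan(βl)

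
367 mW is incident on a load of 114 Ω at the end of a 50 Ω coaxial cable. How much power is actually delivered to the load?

Γ = (114 − 50)/(114 + 50) = 0.39
|Γ|² = 0.152
P_refl = |Γ|²·P_inc = 55.9 mW, P_del = (1 − |Γ|²)·P_inc = 311 mW

P_delivered ≈ 311 mW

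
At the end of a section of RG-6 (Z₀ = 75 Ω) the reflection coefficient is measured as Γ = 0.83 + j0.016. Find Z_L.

Z_L ≈ 800 + j82.3 Ω

Z_L = Z_0·(1 + Γ)/(1 − Γ) = 75·(1.83 + j0.016)/(0.17 − j0.016)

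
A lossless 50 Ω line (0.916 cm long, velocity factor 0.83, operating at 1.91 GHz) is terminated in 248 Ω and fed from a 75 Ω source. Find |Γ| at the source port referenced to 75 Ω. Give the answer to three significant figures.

λ = v/f = 0.83·c / 1.91 GHz = 0.13 m
βl = 2π·l/λ = 2π × 0.0703 = 25.3°
tan(βl) = 0.473
Z_in = Z_0·(Z_L + jZ_0·tanβl)/(Z_0 + jZ_L·tanβl) = 46.7 − j85.9 Ω
Γ_s = (Z_in − Z_s)/(Z_in + Z_s) = (-28.3 − j85.9)/(122 − j85.9), |Γ_s| = 0.607

|Γ| ≈ 0.607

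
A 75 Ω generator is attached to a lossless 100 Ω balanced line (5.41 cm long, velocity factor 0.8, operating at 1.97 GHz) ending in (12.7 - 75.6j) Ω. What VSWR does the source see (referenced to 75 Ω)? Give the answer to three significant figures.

VSWR ≈ 14.5

λ = v/f = 0.8·c / 1.97 GHz = 0.122 m
βl = 2π·l/λ = 2π × 0.444 = 160°
tan(βl) = -0.367
Z_in = Z_0·(Z_L + jZ_0·tanβl)/(Z_0 + jZ_L·tanβl) = 27.5 − j154 Ω
Γ_s = (Z_in − Z_s)/(Z_in + Z_s) = (-47.5 − j154)/(102 − j154), |Γ_s| = 0.871
VSWR = (1 + |Γ_s|)/(1 − |Γ_s|)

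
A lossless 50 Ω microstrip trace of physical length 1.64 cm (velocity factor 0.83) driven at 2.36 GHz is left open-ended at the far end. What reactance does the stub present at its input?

X_in ≈ -33.8 Ω (capacitive)

λ = v/f = 0.83·c / 2.36 GHz = 0.106 m
βl = 2π·l/λ = 2π × 0.155 = 56°
tan(βl) = 1.48
For an open-ended stub, Z_in = −jZ_0·cot(βl) = −jZ_0/tan(βl)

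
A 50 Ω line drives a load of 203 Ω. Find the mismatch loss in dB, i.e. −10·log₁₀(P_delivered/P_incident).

mismatch loss ≈ 1.98 dB

Γ = (203 − 50)/(203 + 50) = 0.605
|Γ|² = 0.366, so P_del/P_inc = 1 − |Γ|² = 0.634
ML = −10·log₁₀(1 − |Γ|²)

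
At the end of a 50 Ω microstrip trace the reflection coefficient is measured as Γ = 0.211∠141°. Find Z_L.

Z_L ≈ 34.8 + j9.67 Ω

Z_L = Z_0·(1 + Γ)/(1 − Γ) = 50·(0.836 + j0.133)/(1.16 − j0.133)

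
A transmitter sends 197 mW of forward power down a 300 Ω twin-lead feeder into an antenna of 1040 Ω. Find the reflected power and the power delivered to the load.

P_reflected ≈ 60.1 mW; P_delivered ≈ 137 mW

Γ = (1040 − 300)/(1040 + 300) = 0.552
|Γ|² = 0.305
P_refl = |Γ|²·P_inc = 60.1 mW, P_del = (1 − |Γ|²)·P_inc = 137 mW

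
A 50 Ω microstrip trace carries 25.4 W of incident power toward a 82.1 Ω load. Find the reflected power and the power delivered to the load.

P_reflected ≈ 1.5 W; P_delivered ≈ 23.9 W

Γ = (82.1 − 50)/(82.1 + 50) = 0.243
|Γ|² = 0.059
P_refl = |Γ|²·P_inc = 1.5 W, P_del = (1 − |Γ|²)·P_inc = 23.9 W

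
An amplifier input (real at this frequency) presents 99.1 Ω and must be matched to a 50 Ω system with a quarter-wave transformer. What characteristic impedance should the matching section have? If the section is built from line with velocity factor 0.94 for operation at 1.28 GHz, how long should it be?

Z_qwt ≈ 70.4 Ω; length ≈ 5.51 cm

Z_qwt = √(Z_0·R_L) = √(50 × 99.1) = √4955
λ = 0.94·c/f = 0.22 m, so l = λ/4 = 0.0551 m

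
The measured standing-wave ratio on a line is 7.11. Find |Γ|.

|Γ| ≈ 0.753

|Γ| = (S − 1)/(S + 1) = (7.11 − 1)/(7.11 + 1) = 6.11/8.11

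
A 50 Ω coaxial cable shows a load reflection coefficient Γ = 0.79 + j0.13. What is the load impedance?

Z_L ≈ 294 + j213 Ω

Z_L = Z_0·(1 + Γ)/(1 − Γ) = 50·(1.79 + j0.13)/(0.21 − j0.13)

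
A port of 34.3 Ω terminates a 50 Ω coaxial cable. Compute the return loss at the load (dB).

Γ = (34.3 − 50)/(34.3 + 50) = -0.186
RL = −20·log₁₀|Γ| = −20·log₁₀(0.186)

RL ≈ 14.6 dB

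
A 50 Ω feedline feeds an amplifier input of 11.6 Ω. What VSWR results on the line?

Γ = (11.6 − 50)/(11.6 + 50) = -0.623
VSWR = (1 + 0.623)/(1 − 0.623)

VSWR ≈ 4.31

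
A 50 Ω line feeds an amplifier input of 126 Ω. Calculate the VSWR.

VSWR ≈ 2.52

For a purely resistive load, VSWR = R_L/Z_0 or Z_0/R_L (whichever > 1) = 126/50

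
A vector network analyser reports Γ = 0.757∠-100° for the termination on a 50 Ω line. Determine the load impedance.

Z_L ≈ 11.6 − j40.6 Ω

Z_L = Z_0·(1 + Γ)/(1 − Γ) = 50·(0.869 − j0.745)/(1.13 + j0.745)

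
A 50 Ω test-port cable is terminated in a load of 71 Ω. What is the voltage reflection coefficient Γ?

Γ = 0.174

Γ = (Z_L − Z_0)/(Z_L + Z_0) = (71 − 50)/(71 + 50) = 21/121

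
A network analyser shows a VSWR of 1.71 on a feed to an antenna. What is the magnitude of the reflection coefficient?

|Γ| = (S − 1)/(S + 1) = (1.71 − 1)/(1.71 + 1) = 0.71/2.71

|Γ| ≈ 0.262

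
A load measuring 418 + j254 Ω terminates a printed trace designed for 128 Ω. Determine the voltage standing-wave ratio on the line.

VSWR ≈ 4.56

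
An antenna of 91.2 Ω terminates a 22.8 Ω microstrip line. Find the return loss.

Γ = (91.2 − 22.8)/(91.2 + 22.8) = 0.6
RL = −20·log₁₀|Γ| = −20·log₁₀(0.6)

RL ≈ 4.44 dB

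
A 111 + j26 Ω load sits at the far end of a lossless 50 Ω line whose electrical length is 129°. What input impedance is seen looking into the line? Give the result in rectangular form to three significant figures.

tan(βl) = tan(129°) = -1.23
Z_in = Z_0·(Z_L + jZ_0·tanβl)/(Z_0 + jZ_L·tanβl)
     = 50·(111 − j35.7)/(82.1 − j137)

Z_in ≈ 27.4 + j24 Ω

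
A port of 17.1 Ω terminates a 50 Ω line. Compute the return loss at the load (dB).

Γ = (17.1 − 50)/(17.1 + 50) = -0.49
RL = −20·log₁₀|Γ| = −20·log₁₀(0.49)

RL ≈ 6.19 dB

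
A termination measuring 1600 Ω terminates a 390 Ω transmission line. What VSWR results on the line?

VSWR ≈ 4.1

Γ = (1600 − 390)/(1600 + 390) = 0.608
VSWR = (1 + 0.608)/(1 − 0.608)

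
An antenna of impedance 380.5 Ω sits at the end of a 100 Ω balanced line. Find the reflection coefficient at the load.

Γ = (Z_L − Z_0)/(Z_L + Z_0) = (380.5 − 100)/(380.5 + 100) = 280.5/480.5

Γ = 0.584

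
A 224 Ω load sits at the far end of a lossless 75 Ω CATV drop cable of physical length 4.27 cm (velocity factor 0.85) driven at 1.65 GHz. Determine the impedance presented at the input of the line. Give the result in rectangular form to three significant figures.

λ = v/f = 0.85·c / 1.65 GHz = 0.155 m
βl = 2π·l/λ = 2π × 0.276 = 99.5°
tan(βl) = tan(99.5°) = -6
Z_in = Z_0·(Z_L + jZ_0·tanβl)/(Z_0 + jZ_L·tanβl)
     = 75·(224 − j450)/(75 − j1340)

Z_in ≈ 25.7 + j11.1 Ω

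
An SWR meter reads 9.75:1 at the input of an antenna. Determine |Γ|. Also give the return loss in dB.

|Γ| ≈ 0.814; return loss ≈ 1.79 dB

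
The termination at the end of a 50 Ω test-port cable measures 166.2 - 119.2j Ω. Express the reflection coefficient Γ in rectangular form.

Γ ≈ 0.645 − j0.196

Γ = (Z_L − Z_0)/(Z_L + Z_0) = (116.2 − j119.2)/(216.2 − j119.2)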